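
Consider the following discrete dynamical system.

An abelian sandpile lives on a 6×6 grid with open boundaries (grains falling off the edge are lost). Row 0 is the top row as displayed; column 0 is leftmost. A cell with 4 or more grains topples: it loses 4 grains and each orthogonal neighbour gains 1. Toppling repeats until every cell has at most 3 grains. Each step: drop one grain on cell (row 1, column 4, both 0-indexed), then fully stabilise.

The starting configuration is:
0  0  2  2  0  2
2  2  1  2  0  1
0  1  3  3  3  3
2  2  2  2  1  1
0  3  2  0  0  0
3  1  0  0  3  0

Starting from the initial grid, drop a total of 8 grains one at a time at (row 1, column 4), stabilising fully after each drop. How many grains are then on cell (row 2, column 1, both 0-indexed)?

2

k=0  0  0  2  2  0  2
2  2  1  2  0  1
0  1  3  3  3  3
2  2  2  2  1  1
0  3  2  0  0  0
3  1  0  0  3  0
k=1  0  0  2  2  0  2
2  2  1  2  1  1
0  1  3  3  3  3
2  2  2  2  1  1
0  3  2  0  0  0
3  1  0  0  3  0
k=2  0  0  2  2  0  2
2  2  1  2  2  1
0  1  3  3  3  3
2  2  2  2  1  1
0  3  2  0  0  0
3  1  0  0  3  0
k=3  0  0  2  2  0  2
2  2  1  2  3  1
0  1  3  3  3  3
2  2  2  2  1  1
0  3  2  0  0  0
3  1  0  0  3  0
k=4  0  0  2  3  1  2
2  2  3  0  2  3
0  2  0  2  2  0
2  2  3  3  2  2
0  3  2  0  0  0
3  1  0  0  3  0
k=5  0  0  2  3  1  2
2  2  3  0  3  3
0  2  0  2  2  0
2  2  3  3  2  2
0  3  2  0  0  0
3  1  0  0  3  0
k=6  0  0  2  3  2  3
2  2  3  1  1  0
0  2  0  2  3  1
2  2  3  3  2  2
0  3  2  0  0  0
3  1  0  0  3  0
k=7  0  0  2  3  2  3
2  2  3  1  2  0
0  2  0  2  3  1
2  2  3  3  2  2
0  3  2  0  0  0
3  1  0  0  3  0
k=8  0  0  2  3  2  3
2  2  3  1  3  0
0  2  0  2  3  1
2  2  3  3  2  2
0  3  2  0  0  0
3  1  0  0  3  0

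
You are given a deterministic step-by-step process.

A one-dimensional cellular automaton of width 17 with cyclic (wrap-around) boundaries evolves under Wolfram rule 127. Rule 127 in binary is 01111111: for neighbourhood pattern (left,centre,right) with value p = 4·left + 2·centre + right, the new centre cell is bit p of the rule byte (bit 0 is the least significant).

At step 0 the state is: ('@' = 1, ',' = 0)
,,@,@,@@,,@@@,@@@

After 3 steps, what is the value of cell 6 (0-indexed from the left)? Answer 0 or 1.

t=0: ,,@,@,@@,,@@@,@@@
t=1: @@@@@@@@@@@,@@@,@
t=2: ,,,,,,,,,,@@@,@@@
t=3: @@@@@@@@@@@,@@@,@

1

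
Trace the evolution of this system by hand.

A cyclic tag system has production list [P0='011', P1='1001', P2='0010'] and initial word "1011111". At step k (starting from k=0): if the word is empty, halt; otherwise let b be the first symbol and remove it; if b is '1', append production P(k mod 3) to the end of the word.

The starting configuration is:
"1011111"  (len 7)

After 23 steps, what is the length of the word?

30

step 0: "1011111"  (len 7)
step 1: "011111011"  (len 9)
step 2: "11111011"  (len 8)
step 3: "11110110010"  (len 11)
step 4: "1110110010011"  (len 13)
step 5: "1101100100111001"  (len 16)
step 6: "1011001001110010010"  (len 19)
step 7: "011001001110010010011"  (len 21)
step 8: "11001001110010010011"  (len 20)
step 9: "10010011100100100110010"  (len 23)
step 10: "0010011100100100110010011"  (len 25)
step 11: "010011100100100110010011"  (len 24)
step 12: "10011100100100110010011"  (len 23)
step 13: "0011100100100110010011011"  (len 25)
step 14: "011100100100110010011011"  (len 24)
step 15: "11100100100110010011011"  (len 23)
step 16: "1100100100110010011011011"  (len 25)
step 17: "1001001001100100110110111001"  (len 28)
step 18: "0010010011001001101101110010010"  (len 31)
step 19: "010010011001001101101110010010"  (len 30)
step 20: "10010011001001101101110010010"  (len 29)
step 21: "00100110010011011011100100100010"  (len 32)
step 22: "0100110010011011011100100100010"  (len 31)
step 23: "100110010011011011100100100010"  (len 30)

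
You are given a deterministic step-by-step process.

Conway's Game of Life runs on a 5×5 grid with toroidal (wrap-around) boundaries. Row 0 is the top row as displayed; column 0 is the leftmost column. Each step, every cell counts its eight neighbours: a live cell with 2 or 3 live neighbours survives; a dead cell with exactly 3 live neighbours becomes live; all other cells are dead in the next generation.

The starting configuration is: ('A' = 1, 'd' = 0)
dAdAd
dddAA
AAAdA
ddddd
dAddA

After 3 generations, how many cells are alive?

gen 0: dAdAd
dddAA
AAAdA
ddddd
dAddA
gen 1: dddAd
ddddd
AAAdA
ddAAA
AdAdd
gen 2: ddddd
AAAAA
AAAdA
ddddd
dAAdd
gen 3: ddddA
ddddd
ddddd
dddAd
ddddd

2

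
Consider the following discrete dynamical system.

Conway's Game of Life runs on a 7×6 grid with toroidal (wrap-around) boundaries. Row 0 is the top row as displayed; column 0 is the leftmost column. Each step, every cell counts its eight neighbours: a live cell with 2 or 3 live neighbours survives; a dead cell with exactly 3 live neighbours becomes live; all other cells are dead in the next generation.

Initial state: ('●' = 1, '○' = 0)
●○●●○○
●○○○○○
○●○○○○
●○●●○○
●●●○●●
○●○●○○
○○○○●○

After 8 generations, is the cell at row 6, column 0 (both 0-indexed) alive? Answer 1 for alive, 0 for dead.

1

gen 0: ●○●●○○
●○○○○○
○●○○○○
●○●●○○
●●●○●●
○●○●○○
○○○○●○
gen 1: ○●○●○●
●○●○○○
●●●○○○
○○○●●○
○○○○●●
○●○●○○
○●○○●○
gen 2: ○●○●●●
○○○●○●
●○●○○●
●●●●●○
○○●○○●
●○●●○●
○●○●●○
gen 3: ○○○○○●
○●○●○○
○○○○○○
○○○○●○
○○○○○○
●○○○○●
○●○○○○
gen 4: ●○●○○○
○○○○○○
○○○○○○
○○○○○○
○○○○○●
●○○○○○
○○○○○●
gen 5: ○○○○○○
○○○○○○
○○○○○○
○○○○○○
○○○○○○
●○○○○●
●●○○○●
gen 6: ●○○○○○
○○○○○○
○○○○○○
○○○○○○
○○○○○○
○●○○○●
○●○○○●
gen 7: ●○○○○○
○○○○○○
○○○○○○
○○○○○○
○○○○○○
○○○○○○
○●○○○●
gen 8: ●○○○○○
○○○○○○
○○○○○○
○○○○○○
○○○○○○
○○○○○○
●○○○○○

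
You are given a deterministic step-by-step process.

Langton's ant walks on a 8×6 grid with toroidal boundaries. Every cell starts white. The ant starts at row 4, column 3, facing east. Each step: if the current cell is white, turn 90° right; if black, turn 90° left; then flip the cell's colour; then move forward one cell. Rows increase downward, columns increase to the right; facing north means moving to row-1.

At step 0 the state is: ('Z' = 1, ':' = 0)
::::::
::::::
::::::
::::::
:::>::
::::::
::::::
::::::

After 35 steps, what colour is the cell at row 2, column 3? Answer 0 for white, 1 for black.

1

[0] ::::::
::::::
::::::
::::::
:::>::
::::::
::::::
::::::
[1] ::::::
::::::
::::::
::::::
:::Z::
:::v::
::::::
::::::
[2] ::::::
::::::
::::::
::::::
:::Z::
::<Z::
::::::
::::::
[3] ::::::
::::::
::::::
::::::
::^Z::
::ZZ::
::::::
::::::
[4] ::::::
::::::
::::::
::::::
::Z>::
::ZZ::
::::::
::::::
[5] ::::::
::::::
::::::
:::^::
::Z:::
::ZZ::
::::::
::::::
[6] ::::::
::::::
::::::
:::Z>:
::Z:::
::ZZ::
::::::
::::::
[7] ::::::
::::::
::::::
:::ZZ:
::Z:v:
::ZZ::
::::::
::::::
[8] ::::::
::::::
::::::
:::ZZ:
::Z<Z:
::ZZ::
::::::
::::::
[9] ::::::
::::::
::::::
:::^Z:
::ZZZ:
::ZZ::
::::::
::::::
[10] ::::::
::::::
::::::
::<:Z:
::ZZZ:
::ZZ::
::::::
::::::
[11] ::::::
::::::
::^:::
::Z:Z:
::ZZZ:
::ZZ::
::::::
::::::
[12] ::::::
::::::
::Z>::
::Z:Z:
::ZZZ:
::ZZ::
::::::
::::::
[13] ::::::
::::::
::ZZ::
::ZvZ:
::ZZZ:
::ZZ::
::::::
::::::
[14] ::::::
::::::
::ZZ::
::<ZZ:
::ZZZ:
::ZZ::
::::::
::::::
[15] ::::::
::::::
::ZZ::
:::ZZ:
::vZZ:
::ZZ::
::::::
::::::
[16] ::::::
::::::
::ZZ::
:::ZZ:
:::>Z:
::ZZ::
::::::
::::::
[17] ::::::
::::::
::ZZ::
:::^Z:
::::Z:
::ZZ::
::::::
::::::
[18] ::::::
::::::
::ZZ::
::<:Z:
::::Z:
::ZZ::
::::::
::::::
[19] ::::::
::::::
::^Z::
::Z:Z:
::::Z:
::ZZ::
::::::
::::::
[20] ::::::
::::::
:<:Z::
::Z:Z:
::::Z:
::ZZ::
::::::
::::::
[21] ::::::
:^::::
:Z:Z::
::Z:Z:
::::Z:
::ZZ::
::::::
::::::
[22] ::::::
:Z>:::
:Z:Z::
::Z:Z:
::::Z:
::ZZ::
::::::
::::::
[23] ::::::
:ZZ:::
:ZvZ::
::Z:Z:
::::Z:
::ZZ::
::::::
::::::
[24] ::::::
:ZZ:::
:<ZZ::
::Z:Z:
::::Z:
::ZZ::
::::::
::::::
[25] ::::::
:ZZ:::
::ZZ::
:vZ:Z:
::::Z:
::ZZ::
::::::
::::::
[26] ::::::
:ZZ:::
::ZZ::
<ZZ:Z:
::::Z:
::ZZ::
::::::
::::::
[27] ::::::
:ZZ:::
^:ZZ::
ZZZ:Z:
::::Z:
::ZZ::
::::::
::::::
[28] ::::::
:ZZ:::
Z>ZZ::
ZZZ:Z:
::::Z:
::ZZ::
::::::
::::::
[29] ::::::
:ZZ:::
ZZZZ::
ZvZ:Z:
::::Z:
::ZZ::
::::::
::::::
[30] ::::::
:ZZ:::
ZZZZ::
Z:>:Z:
::::Z:
::ZZ::
::::::
::::::
[31] ::::::
:ZZ:::
ZZ^Z::
Z:::Z:
::::Z:
::ZZ::
::::::
::::::
[32] ::::::
:ZZ:::
Z<:Z::
Z:::Z:
::::Z:
::ZZ::
::::::
::::::
[33] ::::::
:ZZ:::
Z::Z::
Zv::Z:
::::Z:
::ZZ::
::::::
::::::
[34] ::::::
:ZZ:::
Z::Z::
<Z::Z:
::::Z:
::ZZ::
::::::
::::::
[35] ::::::
:ZZ:::
Z::Z::
:Z::Z:
v:::Z:
::ZZ::
::::::
::::::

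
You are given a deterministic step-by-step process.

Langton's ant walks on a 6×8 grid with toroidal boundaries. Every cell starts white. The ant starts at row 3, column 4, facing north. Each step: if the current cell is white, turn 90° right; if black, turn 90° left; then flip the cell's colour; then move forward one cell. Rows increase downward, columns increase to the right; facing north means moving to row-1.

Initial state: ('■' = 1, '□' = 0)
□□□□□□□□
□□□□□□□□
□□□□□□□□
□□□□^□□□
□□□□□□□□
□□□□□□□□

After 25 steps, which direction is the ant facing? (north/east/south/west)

gen 0: □□□□□□□□
□□□□□□□□
□□□□□□□□
□□□□^□□□
□□□□□□□□
□□□□□□□□
gen 1: □□□□□□□□
□□□□□□□□
□□□□□□□□
□□□□■>□□
□□□□□□□□
□□□□□□□□
gen 2: □□□□□□□□
□□□□□□□□
□□□□□□□□
□□□□■■□□
□□□□□v□□
□□□□□□□□
gen 3: □□□□□□□□
□□□□□□□□
□□□□□□□□
□□□□■■□□
□□□□<■□□
□□□□□□□□
gen 4: □□□□□□□□
□□□□□□□□
□□□□□□□□
□□□□^■□□
□□□□■■□□
□□□□□□□□
gen 5: □□□□□□□□
□□□□□□□□
□□□□□□□□
□□□<□■□□
□□□□■■□□
□□□□□□□□
gen 6: □□□□□□□□
□□□□□□□□
□□□^□□□□
□□□■□■□□
□□□□■■□□
□□□□□□□□
gen 7: □□□□□□□□
□□□□□□□□
□□□■>□□□
□□□■□■□□
□□□□■■□□
□□□□□□□□
gen 8: □□□□□□□□
□□□□□□□□
□□□■■□□□
□□□■v■□□
□□□□■■□□
□□□□□□□□
gen 9: □□□□□□□□
□□□□□□□□
□□□■■□□□
□□□<■■□□
□□□□■■□□
□□□□□□□□
gen 10: □□□□□□□□
□□□□□□□□
□□□■■□□□
□□□□■■□□
□□□v■■□□
□□□□□□□□
gen 11: □□□□□□□□
□□□□□□□□
□□□■■□□□
□□□□■■□□
□□<■■■□□
□□□□□□□□
gen 12: □□□□□□□□
□□□□□□□□
□□□■■□□□
□□^□■■□□
□□■■■■□□
□□□□□□□□
gen 13: □□□□□□□□
□□□□□□□□
□□□■■□□□
□□■>■■□□
□□■■■■□□
□□□□□□□□
gen 14: □□□□□□□□
□□□□□□□□
□□□■■□□□
□□■■■■□□
□□■v■■□□
□□□□□□□□
gen 15: □□□□□□□□
□□□□□□□□
□□□■■□□□
□□■■■■□□
□□■□>■□□
□□□□□□□□
gen 16: □□□□□□□□
□□□□□□□□
□□□■■□□□
□□■■^■□□
□□■□□■□□
□□□□□□□□
gen 17: □□□□□□□□
□□□□□□□□
□□□■■□□□
□□■<□■□□
□□■□□■□□
□□□□□□□□
gen 18: □□□□□□□□
□□□□□□□□
□□□■■□□□
□□■□□■□□
□□■v□■□□
□□□□□□□□
gen 19: □□□□□□□□
□□□□□□□□
□□□■■□□□
□□■□□■□□
□□<■□■□□
□□□□□□□□
gen 20: □□□□□□□□
□□□□□□□□
□□□■■□□□
□□■□□■□□
□□□■□■□□
□□v□□□□□
gen 21: □□□□□□□□
□□□□□□□□
□□□■■□□□
□□■□□■□□
□□□■□■□□
□<■□□□□□
gen 22: □□□□□□□□
□□□□□□□□
□□□■■□□□
□□■□□■□□
□^□■□■□□
□■■□□□□□
gen 23: □□□□□□□□
□□□□□□□□
□□□■■□□□
□□■□□■□□
□■>■□■□□
□■■□□□□□
gen 24: □□□□□□□□
□□□□□□□□
□□□■■□□□
□□■□□■□□
□■■■□■□□
□■v□□□□□
gen 25: □□□□□□□□
□□□□□□□□
□□□■■□□□
□□■□□■□□
□■■■□■□□
□■□>□□□□

east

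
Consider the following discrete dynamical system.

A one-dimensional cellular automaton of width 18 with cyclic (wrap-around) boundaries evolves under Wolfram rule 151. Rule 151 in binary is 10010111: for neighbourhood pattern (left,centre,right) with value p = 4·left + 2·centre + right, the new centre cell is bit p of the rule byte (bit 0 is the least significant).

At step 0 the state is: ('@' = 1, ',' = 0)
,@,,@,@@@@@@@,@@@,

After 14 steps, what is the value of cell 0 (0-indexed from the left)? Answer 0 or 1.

k=0  ,@,,@,@@@@@@@,@@@,
k=1  @@@@@,,@@@@@,,,@,@
k=2  @@@@,@@,@@@,@@@@,,
k=3  ,@@,,,,,,@,,,@@,@@
k=4  ,,,@@@@@@@@@@,,,,,
k=5  @@@,@@@@@@@@,@@@@@
k=6  @@,,,@@@@@@,,,@@@@
k=7  @,@@@,@@@@,@@@,@@@
k=8  ,,,@,,,@@,,,@,,,@@
k=9  @@@@@@@,,@@@@@@@,,
k=10  ,@@@@@,@@,@@@@@,@@
k=11  ,,@@@,,,,,,@@@,,,,
k=12  @@,@,@@@@@@,@,@@@@
k=13  @,,@,,@@@@,,@,,@@@
k=14  ,@@@@@,@@,@@@@@,@@

0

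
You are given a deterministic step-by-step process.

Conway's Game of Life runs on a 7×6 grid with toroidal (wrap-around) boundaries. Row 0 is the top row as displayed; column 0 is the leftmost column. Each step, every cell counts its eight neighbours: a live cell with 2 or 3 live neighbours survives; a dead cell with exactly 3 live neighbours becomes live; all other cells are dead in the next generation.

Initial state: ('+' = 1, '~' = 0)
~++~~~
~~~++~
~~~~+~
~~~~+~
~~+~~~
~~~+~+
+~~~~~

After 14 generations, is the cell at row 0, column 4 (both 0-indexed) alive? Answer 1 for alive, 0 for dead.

0

gen 0: ~++~~~
~~~++~
~~~~+~
~~~~+~
~~+~~~
~~~+~+
+~~~~~
gen 1: ~+++~~
~~+++~
~~~~++
~~~+~~
~~~++~
~~~~~~
+++~~~
gen 2: +~~~+~
~+~~~+
~~+~~+
~~~+~+
~~~++~
~+++~~
+~~+~~
gen 3: ++~~+~
~+~~++
~~+~~+
~~++~+
~~~~~~
~+~~~~
+~~+++
gen 4: ~++~~~
~++++~
~++~~+
~~+++~
~~+~~~
+~~~++
~~+++~
gen 5: ~~~~~~
~~~~+~
+~~~~+
~~~~+~
~++~~~
~++~++
+~+~+~
gen 6: ~~~+~+
~~~~~+
~~~~++
++~~~+
+++~++
~~~~++
+~+~+~
gen 7: +~~+~+
+~~~~+
~~~~+~
~~++~~
~~++~~
~~+~~~
+~~~~~
gen 8: ~+~~+~
+~~~~~
~~~+++
~~+~+~
~+~~~~
~+++~~
++~~~+
gen 9: ~+~~~~
+~~+~~
~~~+++
~~+~++
~+~~~~
~~~~~~
~~~+++
gen 10: +~++~+
+~++~+
+~+~~~
+~+~~+
~~~~~~
~~~~+~
~~~~+~
gen 11: +~+~~~
~~~~~~
~~+~+~
+~~~~+
~~~~~+
~~~~~~
~~~~+~
gen 12: ~~~~~~
~+~+~~
~~~~~+
+~~~++
+~~~~+
~~~~~~
~~~~~~
gen 13: ~~~~~~
~~~~~~
~~~~~+
~~~~+~
+~~~+~
~~~~~~
~~~~~~
gen 14: ~~~~~~
~~~~~~
~~~~~~
~~~~+~
~~~~~+
~~~~~~
~~~~~~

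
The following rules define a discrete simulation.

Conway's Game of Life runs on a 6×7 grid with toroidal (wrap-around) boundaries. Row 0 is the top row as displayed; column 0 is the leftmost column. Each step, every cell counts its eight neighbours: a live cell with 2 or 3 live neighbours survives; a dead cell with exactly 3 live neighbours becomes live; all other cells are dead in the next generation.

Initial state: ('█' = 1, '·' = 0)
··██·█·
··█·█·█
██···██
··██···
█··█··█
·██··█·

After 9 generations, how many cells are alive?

k=0  ··██·█·
··█·█·█
██···██
··██···
█··█··█
·██··█·
k=1  ·····██
··█·█··
██··███
··████·
█··██·█
██···█·
k=2  ██··███
·█·██··
██····█
··█····
█······
·█·····
k=3  ·█·████
···██··
██·█···
······█
·█·····
·█···█·
k=4  █··█··█
·█····█
█·███··
·██····
█······
·█···██
k=5  ·██····
·█··███
█··█···
█·█····
█·█···█
·█···█·
k=6  ·██·█·█
·█·████
█·████·
█·██···
█·█···█
······█
k=7  ·██·█·█
·······
█······
█····█·
█·██··█
··██··█
k=8  ███··█·
██·····
······█
█······
█·████·
····█·█
k=9  ··█··█·
··█····
·█····█
██·███·
██·███·
·······

15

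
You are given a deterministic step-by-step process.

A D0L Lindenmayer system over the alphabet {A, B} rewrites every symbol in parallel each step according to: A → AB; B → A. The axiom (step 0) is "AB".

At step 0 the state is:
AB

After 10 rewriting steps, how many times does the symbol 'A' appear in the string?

144

[0] AB
[1] ABA
[2] ABAAB
[3] ABAABABA
[4] ABAABABAABAAB
[5] ABAABABAABAABABAABABA
[6] ABAABABAABAABABAABABAABAABABAABAAB
[7] ABAABABAABAABABAABABAABAABABAABAABABAABABAABAABABAABABA
[8] ABAABABAABAABABAABABAABAABABAABAABABAABABAABAABABAABABAABAABABAABAABABAABABAABAABABAABAAB
[9] ABAABABAABAABABAABABAABAABABAABAABABAABABAABAABABAABABAABA…AABABAABABAABAABABAABABAABAABABAABAABABAABABAABAABABAABABA  (len 144)
[10] ABAABABAABAABABAABABAABAABABAABAABABAABABAABAABABAABABAABA…AABABAABABAABAABABAABABAABAABABAABAABABAABABAABAABABAABAAB  (len 233)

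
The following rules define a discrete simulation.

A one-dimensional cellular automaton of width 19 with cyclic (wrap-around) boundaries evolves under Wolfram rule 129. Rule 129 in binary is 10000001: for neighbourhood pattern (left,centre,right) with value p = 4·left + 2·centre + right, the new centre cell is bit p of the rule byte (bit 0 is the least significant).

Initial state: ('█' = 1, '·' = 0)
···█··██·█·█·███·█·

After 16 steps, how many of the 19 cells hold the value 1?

7

t=0: ···█··██·█·█·███·█·
t=1: ██············█····
t=2: ···██████████···██·
t=3: ██··████████··█····
t=4: ·····██████·····██·
t=5: ████··████··███····
t=6: ·██····██····█··██·
t=7: ····██····██·······
t=8: ███····██····██████
t=9: ██··██····██··█████
t=10: █······██······████
t=11: ··████····████··███
t=12: ···██··██··██····█·
t=13: ██············██···
t=14: ···██████████····█·
t=15: ██··████████··██···
t=16: ·····██████······█·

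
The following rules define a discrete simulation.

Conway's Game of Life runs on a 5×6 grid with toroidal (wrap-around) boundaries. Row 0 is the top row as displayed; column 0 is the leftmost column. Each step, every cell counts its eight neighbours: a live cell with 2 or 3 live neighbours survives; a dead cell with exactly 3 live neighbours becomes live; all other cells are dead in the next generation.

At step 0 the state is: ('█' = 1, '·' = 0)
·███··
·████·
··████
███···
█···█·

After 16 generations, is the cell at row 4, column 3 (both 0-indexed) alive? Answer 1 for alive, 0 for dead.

1

k=0  ·███··
·████·
··████
███···
█···█·
k=1  █····█
█····█
·····█
█·█···
█····█
k=2  ·█··█·
····█·
·█···█
██····
······
k=3  ······
█···██
·█···█
██····
██····
k=4  ·█····
█···██
·█··█·
··█··█
██····
k=5  ·█····
██··██
·█·██·
··█··█
███···
k=6  ······
·█·███
·█·█··
····██
█·█···
k=7  ██████
█··██·
···█··
██████
·····█
k=8  ·██···
█·····
······
████·█
······
k=9  ·█····
·█····
··█··█
███···
···█··
k=10  ··█···
███···
··█···
████··
█·····
k=11  █·█···
··██··
······
█·██··
█··█··
k=12  ··█···
·███··
·█····
·███··
█··█·█
k=13  █···█·
·█·█··
█·····
·█·██·
█··██·
k=14  ███·█·
██···█
██·██·
█████·
███···
k=15  ···█··
······
······
····█·
····█·
k=16  ······
······
······
······
···██·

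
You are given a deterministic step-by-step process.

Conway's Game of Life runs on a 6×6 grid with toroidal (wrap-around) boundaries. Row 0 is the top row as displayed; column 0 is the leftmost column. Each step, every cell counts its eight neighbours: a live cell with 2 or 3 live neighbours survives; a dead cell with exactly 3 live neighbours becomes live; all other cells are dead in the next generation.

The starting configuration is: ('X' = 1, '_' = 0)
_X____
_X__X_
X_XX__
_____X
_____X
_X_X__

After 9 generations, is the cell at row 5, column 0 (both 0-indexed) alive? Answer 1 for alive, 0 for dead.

1

t=0: _X____
_X__X_
X_XX__
_____X
_____X
_X_X__
t=1: XX____
XX_X__
XXXXXX
X___XX
X___X_
X_X___
t=2: _____X
___X__
______
__X___
X__XX_
X_____
t=3: ______
______
______
___X__
_X_X_X
X___X_
t=4: ______
______
______
__X_X_
X_XX_X
X___XX
t=5: _____X
______
______
_XX_XX
X_X___
XX_XX_
t=6: X___XX
______
______
XXXX_X
______
XXXXX_
t=7: X_X_X_
_____X
XXX___
XXX___
______
XXXXX_
t=8: X_X_X_
__XX_X
__X__X
X_X___
_____X
X_X_X_
t=9: X_X_X_
X_X__X
X_X_XX
XX___X
X__X_X
X___X_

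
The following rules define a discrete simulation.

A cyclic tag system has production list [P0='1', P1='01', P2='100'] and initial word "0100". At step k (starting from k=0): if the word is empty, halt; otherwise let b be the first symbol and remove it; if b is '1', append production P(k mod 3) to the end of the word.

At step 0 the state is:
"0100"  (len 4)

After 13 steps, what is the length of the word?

t=0: "0100"  (len 4)
t=1: "100"  (len 3)
t=2: "0001"  (len 4)
t=3: "001"  (len 3)
t=4: "01"  (len 2)
t=5: "1"  (len 1)
t=6: "100"  (len 3)
t=7: "001"  (len 3)
t=8: "01"  (len 2)
t=9: "1"  (len 1)
t=10: "1"  (len 1)
t=11: "01"  (len 2)
t=12: "1"  (len 1)
t=13: "1"  (len 1)

1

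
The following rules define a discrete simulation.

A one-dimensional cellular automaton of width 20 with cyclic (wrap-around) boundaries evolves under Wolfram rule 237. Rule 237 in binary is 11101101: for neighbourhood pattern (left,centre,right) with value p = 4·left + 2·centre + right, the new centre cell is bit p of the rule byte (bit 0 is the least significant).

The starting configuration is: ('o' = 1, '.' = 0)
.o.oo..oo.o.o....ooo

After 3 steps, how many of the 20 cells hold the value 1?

18

step 0: .o.oo..oo.o.o....ooo
step 1: ooooo..oooooo.oo.ooo
step 2: ooooo..ooooooooooooo
step 3: ooooo..ooooooooooooo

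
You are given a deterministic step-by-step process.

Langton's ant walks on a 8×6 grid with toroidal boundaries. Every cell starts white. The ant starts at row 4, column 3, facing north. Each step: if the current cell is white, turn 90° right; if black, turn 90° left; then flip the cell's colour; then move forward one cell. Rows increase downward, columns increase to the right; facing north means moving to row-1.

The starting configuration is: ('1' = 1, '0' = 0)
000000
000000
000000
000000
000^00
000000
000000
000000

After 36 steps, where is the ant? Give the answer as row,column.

0,3

[0] 000000
000000
000000
000000
000^00
000000
000000
000000
[1] 000000
000000
000000
000000
0001>0
000000
000000
000000
[2] 000000
000000
000000
000000
000110
0000v0
000000
000000
[3] 000000
000000
000000
000000
000110
000<10
000000
000000
[4] 000000
000000
000000
000000
000^10
000110
000000
000000
[5] 000000
000000
000000
000000
00<010
000110
000000
000000
[6] 000000
000000
000000
00^000
001010
000110
000000
000000
[7] 000000
000000
000000
001>00
001010
000110
000000
000000
[8] 000000
000000
000000
001100
001v10
000110
000000
000000
[9] 000000
000000
000000
001100
00<110
000110
000000
000000
[10] 000000
000000
000000
001100
000110
00v110
000000
000000
[11] 000000
000000
000000
001100
000110
0<1110
000000
000000
[12] 000000
000000
000000
001100
0^0110
011110
000000
000000
[13] 000000
000000
000000
001100
01>110
011110
000000
000000
[14] 000000
000000
000000
001100
011110
01v110
000000
000000
[15] 000000
000000
000000
001100
011110
010>10
000000
000000
[16] 000000
000000
000000
001100
011^10
010010
000000
000000
[17] 000000
000000
000000
001100
01<010
010010
000000
000000
[18] 000000
000000
000000
001100
010010
01v010
000000
000000
[19] 000000
000000
000000
001100
010010
0<1010
000000
000000
[20] 000000
000000
000000
001100
010010
001010
0v0000
000000
[21] 000000
000000
000000
001100
010010
001010
<10000
000000
[22] 000000
000000
000000
001100
010010
^01010
110000
000000
[23] 000000
000000
000000
001100
010010
1>1010
110000
000000
[24] 000000
000000
000000
001100
010010
111010
1v0000
000000
[25] 000000
000000
000000
001100
010010
111010
10>000
000000
[26] 000000
000000
000000
001100
010010
111010
101000
00v000
[27] 000000
000000
000000
001100
010010
111010
101000
0<1000
[28] 000000
000000
000000
001100
010010
111010
1^1000
011000
[29] 000000
000000
000000
001100
010010
111010
11>000
011000
[30] 000000
000000
000000
001100
010010
11^010
110000
011000
[31] 000000
000000
000000
001100
010010
1<0010
110000
011000
[32] 000000
000000
000000
001100
010010
100010
1v0000
011000
[33] 000000
000000
000000
001100
010010
100010
10>000
011000
[34] 000000
000000
000000
001100
010010
100010
101000
01v000
[35] 000000
000000
000000
001100
010010
100010
101000
010>00
[36] 000v00
000000
000000
001100
010010
100010
101000
010100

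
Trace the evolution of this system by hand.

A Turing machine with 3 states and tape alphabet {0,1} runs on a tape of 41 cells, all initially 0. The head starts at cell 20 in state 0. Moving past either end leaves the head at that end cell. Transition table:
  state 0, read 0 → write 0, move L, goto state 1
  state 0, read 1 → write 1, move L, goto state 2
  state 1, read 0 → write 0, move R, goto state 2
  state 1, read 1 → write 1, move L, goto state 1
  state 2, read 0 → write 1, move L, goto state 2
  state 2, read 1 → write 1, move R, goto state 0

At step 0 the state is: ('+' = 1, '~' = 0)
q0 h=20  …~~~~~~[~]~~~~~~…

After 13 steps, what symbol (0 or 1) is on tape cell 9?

0

0) q0 h=20  …~~~~~~[~]~~~~~~…
1) q1 h=19  …~~~~~~[~]~~~~~~…
2) q2 h=20  …~~~~~~[~]~~~~~~…
3) q2 h=19  …~~~~~~[~]+~~~~~…
4) q2 h=18  …~~~~~~[~]++~~~~…
5) q2 h=17  …~~~~~~[~]+++~~~…
6) q2 h=16  …~~~~~~[~]++++~~…
7) q2 h=15  …~~~~~~[~]+++++~…
8) q2 h=14  …~~~~~~[~]++++++…
9) q2 h=13  …~~~~~~[~]++++++…
10) q2 h=12  …~~~~~~[~]++++++…
11) q2 h=11  …~~~~~~[~]++++++…
12) q2 h=10  …~~~~~~[~]++++++…
13) q2 h= 9  …~~~~~~[~]++++++…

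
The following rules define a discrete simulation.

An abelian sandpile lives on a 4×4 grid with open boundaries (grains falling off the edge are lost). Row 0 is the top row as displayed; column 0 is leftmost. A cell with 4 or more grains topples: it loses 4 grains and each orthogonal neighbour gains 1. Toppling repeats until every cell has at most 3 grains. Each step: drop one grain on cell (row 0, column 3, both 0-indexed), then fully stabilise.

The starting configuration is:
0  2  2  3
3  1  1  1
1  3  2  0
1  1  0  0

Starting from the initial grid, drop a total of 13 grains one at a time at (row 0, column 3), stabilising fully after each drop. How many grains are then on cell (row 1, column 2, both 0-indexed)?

step 0: 0  2  2  3
3  1  1  1
1  3  2  0
1  1  0  0
step 1: 0  2  3  0
3  1  1  2
1  3  2  0
1  1  0  0
step 2: 0  2  3  1
3  1  1  2
1  3  2  0
1  1  0  0
step 3: 0  2  3  2
3  1  1  2
1  3  2  0
1  1  0  0
step 4: 0  2  3  3
3  1  1  2
1  3  2  0
1  1  0  0
step 5: 0  3  0  1
3  1  2  3
1  3  2  0
1  1  0  0
step 6: 0  3  0  2
3  1  2  3
1  3  2  0
1  1  0  0
step 7: 0  3  0  3
3  1  2  3
1  3  2  0
1  1  0  0
step 8: 0  3  1  1
3  1  3  0
1  3  2  1
1  1  0  0
step 9: 0  3  1  2
3  1  3  0
1  3  2  1
1  1  0  0
step 10: 0  3  1  3
3  1  3  0
1  3  2  1
1  1  0  0
step 11: 0  3  2  0
3  1  3  1
1  3  2  1
1  1  0  0
step 12: 0  3  2  1
3  1  3  1
1  3  2  1
1  1  0  0
step 13: 0  3  2  2
3  1  3  1
1  3  2  1
1  1  0  0

3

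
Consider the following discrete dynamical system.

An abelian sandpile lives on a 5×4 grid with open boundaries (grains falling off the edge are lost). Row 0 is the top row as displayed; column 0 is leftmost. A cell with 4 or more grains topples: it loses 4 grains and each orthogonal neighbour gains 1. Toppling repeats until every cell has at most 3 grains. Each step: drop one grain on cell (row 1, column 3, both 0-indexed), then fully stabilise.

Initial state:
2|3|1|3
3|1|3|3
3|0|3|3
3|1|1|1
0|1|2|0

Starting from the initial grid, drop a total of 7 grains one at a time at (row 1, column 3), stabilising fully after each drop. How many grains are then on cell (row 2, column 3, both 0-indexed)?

k=0  2|3|1|3
3|1|3|3
3|0|3|3
3|1|1|1
0|1|2|0
k=1  2|3|3|0
3|2|1|3
3|1|1|1
3|1|2|2
0|1|2|0
k=2  2|3|3|1
3|2|2|0
3|1|1|2
3|1|2|2
0|1|2|0
k=3  2|3|3|1
3|2|2|1
3|1|1|2
3|1|2|2
0|1|2|0
k=4  2|3|3|1
3|2|2|2
3|1|1|2
3|1|2|2
0|1|2|0
k=5  2|3|3|1
3|2|2|3
3|1|1|2
3|1|2|2
0|1|2|0
k=6  2|3|3|2
3|2|3|0
3|1|1|3
3|1|2|2
0|1|2|0
k=7  2|3|3|2
3|2|3|1
3|1|1|3
3|1|2|2
0|1|2|0

3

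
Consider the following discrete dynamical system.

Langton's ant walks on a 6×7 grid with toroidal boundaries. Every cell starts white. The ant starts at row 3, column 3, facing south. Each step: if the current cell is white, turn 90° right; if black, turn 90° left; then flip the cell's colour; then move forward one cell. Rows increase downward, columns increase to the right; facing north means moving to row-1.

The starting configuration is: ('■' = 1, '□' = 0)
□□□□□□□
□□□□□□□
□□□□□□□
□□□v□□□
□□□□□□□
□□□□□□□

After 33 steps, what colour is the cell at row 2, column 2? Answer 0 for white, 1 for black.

t=0: □□□□□□□
□□□□□□□
□□□□□□□
□□□v□□□
□□□□□□□
□□□□□□□
t=1: □□□□□□□
□□□□□□□
□□□□□□□
□□<■□□□
□□□□□□□
□□□□□□□
t=2: □□□□□□□
□□□□□□□
□□^□□□□
□□■■□□□
□□□□□□□
□□□□□□□
t=3: □□□□□□□
□□□□□□□
□□■>□□□
□□■■□□□
□□□□□□□
□□□□□□□
t=4: □□□□□□□
□□□□□□□
□□■■□□□
□□■v□□□
□□□□□□□
□□□□□□□
t=5: □□□□□□□
□□□□□□□
□□■■□□□
□□■□>□□
□□□□□□□
□□□□□□□
t=6: □□□□□□□
□□□□□□□
□□■■□□□
□□■□■□□
□□□□v□□
□□□□□□□
t=7: □□□□□□□
□□□□□□□
□□■■□□□
□□■□■□□
□□□<■□□
□□□□□□□
t=8: □□□□□□□
□□□□□□□
□□■■□□□
□□■^■□□
□□□■■□□
□□□□□□□
t=9: □□□□□□□
□□□□□□□
□□■■□□□
□□■■>□□
□□□■■□□
□□□□□□□
t=10: □□□□□□□
□□□□□□□
□□■■^□□
□□■■□□□
□□□■■□□
□□□□□□□
t=11: □□□□□□□
□□□□□□□
□□■■■>□
□□■■□□□
□□□■■□□
□□□□□□□
t=12: □□□□□□□
□□□□□□□
□□■■■■□
□□■■□v□
□□□■■□□
□□□□□□□
t=13: □□□□□□□
□□□□□□□
□□■■■■□
□□■■<■□
□□□■■□□
□□□□□□□
t=14: □□□□□□□
□□□□□□□
□□■■^■□
□□■■■■□
□□□■■□□
□□□□□□□
t=15: □□□□□□□
□□□□□□□
□□■<□■□
□□■■■■□
□□□■■□□
□□□□□□□
t=16: □□□□□□□
□□□□□□□
□□■□□■□
□□■v■■□
□□□■■□□
□□□□□□□
t=17: □□□□□□□
□□□□□□□
□□■□□■□
□□■□>■□
□□□■■□□
□□□□□□□
t=18: □□□□□□□
□□□□□□□
□□■□^■□
□□■□□■□
□□□■■□□
□□□□□□□
t=19: □□□□□□□
□□□□□□□
□□■□■>□
□□■□□■□
□□□■■□□
□□□□□□□
t=20: □□□□□□□
□□□□□^□
□□■□■□□
□□■□□■□
□□□■■□□
□□□□□□□
t=21: □□□□□□□
□□□□□■>
□□■□■□□
□□■□□■□
□□□■■□□
□□□□□□□
t=22: □□□□□□□
□□□□□■■
□□■□■□v
□□■□□■□
□□□■■□□
□□□□□□□
t=23: □□□□□□□
□□□□□■■
□□■□■<■
□□■□□■□
□□□■■□□
□□□□□□□
t=24: □□□□□□□
□□□□□^■
□□■□■■■
□□■□□■□
□□□■■□□
□□□□□□□
t=25: □□□□□□□
□□□□<□■
□□■□■■■
□□■□□■□
□□□■■□□
□□□□□□□
t=26: □□□□^□□
□□□□■□■
□□■□■■■
□□■□□■□
□□□■■□□
□□□□□□□
t=27: □□□□■>□
□□□□■□■
□□■□■■■
□□■□□■□
□□□■■□□
□□□□□□□
t=28: □□□□■■□
□□□□■v■
□□■□■■■
□□■□□■□
□□□■■□□
□□□□□□□
t=29: □□□□■■□
□□□□<■■
□□■□■■■
□□■□□■□
□□□■■□□
□□□□□□□
t=30: □□□□■■□
□□□□□■■
□□■□v■■
□□■□□■□
□□□■■□□
□□□□□□□
t=31: □□□□■■□
□□□□□■■
□□■□□>■
□□■□□■□
□□□■■□□
□□□□□□□
t=32: □□□□■■□
□□□□□^■
□□■□□□■
□□■□□■□
□□□■■□□
□□□□□□□
t=33: □□□□■■□
□□□□<□■
□□■□□□■
□□■□□■□
□□□■■□□
□□□□□□□

1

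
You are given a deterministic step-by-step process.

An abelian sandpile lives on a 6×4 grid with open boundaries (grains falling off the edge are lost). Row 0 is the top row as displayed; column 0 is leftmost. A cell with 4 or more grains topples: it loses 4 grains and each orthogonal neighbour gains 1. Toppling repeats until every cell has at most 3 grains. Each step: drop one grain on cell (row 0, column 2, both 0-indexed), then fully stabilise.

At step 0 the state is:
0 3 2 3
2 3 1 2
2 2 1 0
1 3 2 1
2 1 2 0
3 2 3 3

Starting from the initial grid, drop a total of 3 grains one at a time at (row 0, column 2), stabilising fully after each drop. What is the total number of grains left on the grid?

step 0: 0 3 2 3
2 3 1 2
2 2 1 0
1 3 2 1
2 1 2 0
3 2 3 3
step 1: 0 3 3 3
2 3 1 2
2 2 1 0
1 3 2 1
2 1 2 0
3 2 3 3
step 2: 1 1 2 0
3 0 3 3
2 3 1 0
1 3 2 1
2 1 2 0
3 2 3 3
step 3: 1 1 3 0
3 0 3 3
2 3 1 0
1 3 2 1
2 1 2 0
3 2 3 3

43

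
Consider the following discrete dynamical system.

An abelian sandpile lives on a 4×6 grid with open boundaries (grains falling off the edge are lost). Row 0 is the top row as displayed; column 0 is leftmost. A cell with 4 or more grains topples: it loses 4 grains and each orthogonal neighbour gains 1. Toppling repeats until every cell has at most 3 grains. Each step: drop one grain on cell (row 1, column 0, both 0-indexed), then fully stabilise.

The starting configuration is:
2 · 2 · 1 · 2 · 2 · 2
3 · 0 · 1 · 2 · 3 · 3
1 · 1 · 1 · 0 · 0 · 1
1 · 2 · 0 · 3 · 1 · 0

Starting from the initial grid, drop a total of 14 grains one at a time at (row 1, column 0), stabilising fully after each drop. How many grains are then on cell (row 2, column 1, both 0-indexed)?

k=0  2 · 2 · 1 · 2 · 2 · 2
3 · 0 · 1 · 2 · 3 · 3
1 · 1 · 1 · 0 · 0 · 1
1 · 2 · 0 · 3 · 1 · 0
k=1  3 · 2 · 1 · 2 · 2 · 2
0 · 1 · 1 · 2 · 3 · 3
2 · 1 · 1 · 0 · 0 · 1
1 · 2 · 0 · 3 · 1 · 0
k=2  3 · 2 · 1 · 2 · 2 · 2
1 · 1 · 1 · 2 · 3 · 3
2 · 1 · 1 · 0 · 0 · 1
1 · 2 · 0 · 3 · 1 · 0
k=3  3 · 2 · 1 · 2 · 2 · 2
2 · 1 · 1 · 2 · 3 · 3
2 · 1 · 1 · 0 · 0 · 1
1 · 2 · 0 · 3 · 1 · 0
k=4  3 · 2 · 1 · 2 · 2 · 2
3 · 1 · 1 · 2 · 3 · 3
2 · 1 · 1 · 0 · 0 · 1
1 · 2 · 0 · 3 · 1 · 0
k=5  0 · 3 · 1 · 2 · 2 · 2
1 · 2 · 1 · 2 · 3 · 3
3 · 1 · 1 · 0 · 0 · 1
1 · 2 · 0 · 3 · 1 · 0
k=6  0 · 3 · 1 · 2 · 2 · 2
2 · 2 · 1 · 2 · 3 · 3
3 · 1 · 1 · 0 · 0 · 1
1 · 2 · 0 · 3 · 1 · 0
k=7  0 · 3 · 1 · 2 · 2 · 2
3 · 2 · 1 · 2 · 3 · 3
3 · 1 · 1 · 0 · 0 · 1
1 · 2 · 0 · 3 · 1 · 0
k=8  1 · 3 · 1 · 2 · 2 · 2
1 · 3 · 1 · 2 · 3 · 3
0 · 2 · 1 · 0 · 0 · 1
2 · 2 · 0 · 3 · 1 · 0
k=9  1 · 3 · 1 · 2 · 2 · 2
2 · 3 · 1 · 2 · 3 · 3
0 · 2 · 1 · 0 · 0 · 1
2 · 2 · 0 · 3 · 1 · 0
k=10  1 · 3 · 1 · 2 · 2 · 2
3 · 3 · 1 · 2 · 3 · 3
0 · 2 · 1 · 0 · 0 · 1
2 · 2 · 0 · 3 · 1 · 0
k=11  3 · 0 · 2 · 2 · 2 · 2
1 · 1 · 2 · 2 · 3 · 3
1 · 3 · 1 · 0 · 0 · 1
2 · 2 · 0 · 3 · 1 · 0
k=12  3 · 0 · 2 · 2 · 2 · 2
2 · 1 · 2 · 2 · 3 · 3
1 · 3 · 1 · 0 · 0 · 1
2 · 2 · 0 · 3 · 1 · 0
k=13  3 · 0 · 2 · 2 · 2 · 2
3 · 1 · 2 · 2 · 3 · 3
1 · 3 · 1 · 0 · 0 · 1
2 · 2 · 0 · 3 · 1 · 0
k=14  0 · 1 · 2 · 2 · 2 · 2
1 · 2 · 2 · 2 · 3 · 3
2 · 3 · 1 · 0 · 0 · 1
2 · 2 · 0 · 3 · 1 · 0

3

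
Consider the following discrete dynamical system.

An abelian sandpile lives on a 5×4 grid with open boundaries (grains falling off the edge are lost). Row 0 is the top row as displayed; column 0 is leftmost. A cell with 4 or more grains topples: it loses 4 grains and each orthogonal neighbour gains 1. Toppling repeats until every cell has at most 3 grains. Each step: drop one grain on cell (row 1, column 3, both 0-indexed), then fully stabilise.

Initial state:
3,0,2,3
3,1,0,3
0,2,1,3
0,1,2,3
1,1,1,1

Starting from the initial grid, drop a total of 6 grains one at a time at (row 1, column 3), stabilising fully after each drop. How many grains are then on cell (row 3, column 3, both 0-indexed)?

step 0: 3,0,2,3
3,1,0,3
0,2,1,3
0,1,2,3
1,1,1,1
step 1: 3,0,3,0
3,1,1,2
0,2,2,1
0,1,3,0
1,1,1,2
step 2: 3,0,3,0
3,1,1,3
0,2,2,1
0,1,3,0
1,1,1,2
step 3: 3,0,3,1
3,1,2,0
0,2,2,2
0,1,3,0
1,1,1,2
step 4: 3,0,3,1
3,1,2,1
0,2,2,2
0,1,3,0
1,1,1,2
step 5: 3,0,3,1
3,1,2,2
0,2,2,2
0,1,3,0
1,1,1,2
step 6: 3,0,3,1
3,1,2,3
0,2,2,2
0,1,3,0
1,1,1,2

0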